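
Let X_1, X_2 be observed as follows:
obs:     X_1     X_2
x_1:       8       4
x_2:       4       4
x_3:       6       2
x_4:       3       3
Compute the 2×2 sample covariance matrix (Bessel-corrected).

Step 1 — column means:
  mean(X_1) = (8 + 4 + 6 + 3) / 4 = 21/4 = 5.25
  mean(X_2) = (4 + 4 + 2 + 3) / 4 = 13/4 = 3.25

Step 2 — sample covariance S[i,j] = (1/(n-1)) · Σ_k (x_{k,i} - mean_i) · (x_{k,j} - mean_j), with n-1 = 3.
  S[X_1,X_1] = ((2.75)·(2.75) + (-1.25)·(-1.25) + (0.75)·(0.75) + (-2.25)·(-2.25)) / 3 = 14.75/3 = 4.9167
  S[X_1,X_2] = ((2.75)·(0.75) + (-1.25)·(0.75) + (0.75)·(-1.25) + (-2.25)·(-0.25)) / 3 = 0.75/3 = 0.25
  S[X_2,X_2] = ((0.75)·(0.75) + (0.75)·(0.75) + (-1.25)·(-1.25) + (-0.25)·(-0.25)) / 3 = 2.75/3 = 0.9167

S is symmetric (S[j,i] = S[i,j]). Assembling:

S = [[4.9167, 0.25],
 [0.25, 0.9167]]


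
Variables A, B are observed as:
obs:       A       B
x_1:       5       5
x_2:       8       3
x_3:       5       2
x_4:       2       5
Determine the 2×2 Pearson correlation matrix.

Step 1 — column means:
  mean(A) = (5 + 8 + 5 + 2) / 4 = 20/4 = 5
  mean(B) = (5 + 3 + 2 + 5) / 4 = 15/4 = 3.75

Step 2 — sample variances and covariances s[i,j] = (1/(n-1)) · Σ_k (x_{k,i} - mean_i) · (x_{k,j} - mean_j), with n-1 = 3:
  s[A,A] = ((0)·(0) + (3)·(3) + (0)·(0) + (-3)·(-3)) / 3 = 18/3 = 6
  s[A,B] = ((0)·(1.25) + (3)·(-0.75) + (0)·(-1.75) + (-3)·(1.25)) / 3 = -6/3 = -2
  s[B,B] = ((1.25)·(1.25) + (-0.75)·(-0.75) + (-1.75)·(-1.75) + (1.25)·(1.25)) / 3 = 6.75/3 = 2.25
  Sample standard deviations s_i = √(s[i,i]):
  s(A) = √(6) = 2.4495
  s(B) = √(2.25) = 1.5

Step 3 — r_{ij} = s_{ij} / (s_i · s_j):
  r[A,A] = 1 (diagonal).
  r[A,B] = -2 / (2.4495 · 1.5) = -2 / 3.6742 = -0.5443
  r[B,B] = 1 (diagonal).

R is symmetric with unit diagonal. Assembling:

R = [[1, -0.5443],
 [-0.5443, 1]]


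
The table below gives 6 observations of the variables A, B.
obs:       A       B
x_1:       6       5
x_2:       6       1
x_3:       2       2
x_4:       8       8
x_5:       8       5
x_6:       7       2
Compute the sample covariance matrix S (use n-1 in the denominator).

Step 1 — column means:
  mean(A) = (6 + 6 + 2 + 8 + 8 + 7) / 6 = 37/6 = 6.1667
  mean(B) = (5 + 1 + 2 + 8 + 5 + 2) / 6 = 23/6 = 3.8333

Step 2 — sample covariance S[i,j] = (1/(n-1)) · Σ_k (x_{k,i} - mean_i) · (x_{k,j} - mean_j), with n-1 = 5.
  S[A,A] = ((-0.1667)·(-0.1667) + (-0.1667)·(-0.1667) + (-4.1667)·(-4.1667) + (1.8333)·(1.8333) + (1.8333)·(1.8333) + (0.8333)·(0.8333)) / 5 = 24.8333/5 = 4.9667
  S[A,B] = ((-0.1667)·(1.1667) + (-0.1667)·(-2.8333) + (-4.1667)·(-1.8333) + (1.8333)·(4.1667) + (1.8333)·(1.1667) + (0.8333)·(-1.8333)) / 5 = 16.1667/5 = 3.2333
  S[B,B] = ((1.1667)·(1.1667) + (-2.8333)·(-2.8333) + (-1.8333)·(-1.8333) + (4.1667)·(4.1667) + (1.1667)·(1.1667) + (-1.8333)·(-1.8333)) / 5 = 34.8333/5 = 6.9667

S is symmetric (S[j,i] = S[i,j]). Assembling:

S = [[4.9667, 3.2333],
 [3.2333, 6.9667]]


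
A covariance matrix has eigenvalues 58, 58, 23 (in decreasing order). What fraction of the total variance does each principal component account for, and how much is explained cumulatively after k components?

Step 1 — total variance = trace(Sigma) = Σ λ_i = 58 + 58 + 23 = 139.

Step 2 — fraction explained by component i = λ_i / Σ λ:
  PC1: 58/139 = 0.4173
  PC2: 58/139 = 0.4173
  PC3: 23/139 = 0.1655

Step 3 — cumulative fraction after k components = (λ_1 + ... + λ_k) / Σ λ:
  k = 1: 58/139 = 0.4173
  k = 2: (58 + 58)/139 = 116/139 = 0.8345
  k = 3: (58 + 58 + 23)/139 = 139/139 = 1

Summary (fraction, with percent):

explained: PC1 0.4173 (41.73%), PC2 0.4173 (41.73%), PC3 0.1655 (16.55%);  cumulative: 0.4173, 0.8345, 1


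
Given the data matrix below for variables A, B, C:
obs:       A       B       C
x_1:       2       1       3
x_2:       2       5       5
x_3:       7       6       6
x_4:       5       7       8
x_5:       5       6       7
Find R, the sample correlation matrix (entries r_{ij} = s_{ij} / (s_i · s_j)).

Step 1 — column means:
  mean(A) = (2 + 2 + 7 + 5 + 5) / 5 = 21/5 = 4.2
  mean(B) = (1 + 5 + 6 + 7 + 6) / 5 = 25/5 = 5
  mean(C) = (3 + 5 + 6 + 8 + 7) / 5 = 29/5 = 5.8

Step 2 — sample variances and covariances s[i,j] = (1/(n-1)) · Σ_k (x_{k,i} - mean_i) · (x_{k,j} - mean_j), with n-1 = 4:
  s[A,A] = ((-2.2)·(-2.2) + (-2.2)·(-2.2) + (2.8)·(2.8) + (0.8)·(0.8) + (0.8)·(0.8)) / 4 = 18.8/4 = 4.7
  s[A,B] = ((-2.2)·(-4) + (-2.2)·(0) + (2.8)·(1) + (0.8)·(2) + (0.8)·(1)) / 4 = 14/4 = 3.5
  s[A,C] = ((-2.2)·(-2.8) + (-2.2)·(-0.8) + (2.8)·(0.2) + (0.8)·(2.2) + (0.8)·(1.2)) / 4 = 11.2/4 = 2.8
  s[B,B] = ((-4)·(-4) + (0)·(0) + (1)·(1) + (2)·(2) + (1)·(1)) / 4 = 22/4 = 5.5
  s[B,C] = ((-4)·(-2.8) + (0)·(-0.8) + (1)·(0.2) + (2)·(2.2) + (1)·(1.2)) / 4 = 17/4 = 4.25
  s[C,C] = ((-2.8)·(-2.8) + (-0.8)·(-0.8) + (0.2)·(0.2) + (2.2)·(2.2) + (1.2)·(1.2)) / 4 = 14.8/4 = 3.7
  Sample standard deviations s_i = √(s[i,i]):
  s(A) = √(4.7) = 2.1679
  s(B) = √(5.5) = 2.3452
  s(C) = √(3.7) = 1.9235

Step 3 — r_{ij} = s_{ij} / (s_i · s_j):
  r[A,A] = 1 (diagonal).
  r[A,B] = 3.5 / (2.1679 · 2.3452) = 3.5 / 5.0843 = 0.6884
  r[A,C] = 2.8 / (2.1679 · 1.9235) = 2.8 / 4.1701 = 0.6714
  r[B,B] = 1 (diagonal).
  r[B,C] = 4.25 / (2.3452 · 1.9235) = 4.25 / 4.5111 = 0.9421
  r[C,C] = 1 (diagonal).

R is symmetric with unit diagonal. Assembling:

R = [[1, 0.6884, 0.6714],
 [0.6884, 1, 0.9421],
 [0.6714, 0.9421, 1]]


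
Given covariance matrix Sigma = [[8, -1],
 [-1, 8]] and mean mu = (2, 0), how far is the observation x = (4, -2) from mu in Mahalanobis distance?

Step 1 — centre the observation: (x - mu) = (2, -2).

Step 2 — invert Sigma. det(Sigma) = 8·8 - (-1)² = 63.
  Sigma^{-1} = (1/det) · [[d, -b], [-b, a]] = [[0.127, 0.0159],
 [0.0159, 0.127]].

Step 3 — form the quadratic (x - mu)^T · Sigma^{-1} · (x - mu):
  Sigma^{-1} · (x - mu) = (0.2222, -0.2222).
  (x - mu)^T · [Sigma^{-1} · (x - mu)] = (2)·(0.2222) + (-2)·(-0.2222) = 0.8889.

Step 4 — take square root: d = √(0.8889) ≈ 0.9428.

d(x, mu) = √(0.8889) ≈ 0.9428


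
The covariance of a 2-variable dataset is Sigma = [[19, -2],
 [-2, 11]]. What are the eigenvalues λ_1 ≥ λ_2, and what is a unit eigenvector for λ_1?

Step 1 — characteristic polynomial of 2×2 Sigma:
  det(Sigma - λI) = λ² - trace · λ + det = 0.
  trace = 19 + 11 = 30, det = 19·11 - (-2)² = 205.
Step 2 — discriminant:
  Δ = trace² - 4·det = 900 - 820 = 80.
Step 3 — eigenvalues:
  λ = (trace ± √Δ)/2 = (30 ± 8.9443)/2,
  λ_1 = 19.4721,  λ_2 = 10.5279.

Step 4 — unit eigenvector for λ_1: solve (Sigma - λ_1 I)v = 0. First row:
  (19 - 19.4721)·v_x + (-2)·v_y = 0, i.e. (-0.4721)·v_x + (-2)·v_y = 0,
  so v ∝ (b, λ_1 - a) = (-2, 0.4721); multiply by -1 so the first entry is positive: u = (2, -0.4721).
  ||u|| = √((2)² + (-0.4721)²) = √(4.2229) ≈ 2.055,
  v_1 = u/||u|| ≈ (0.9732, -0.2298) (||v_1|| = 1).

λ_1 = 19.4721,  λ_2 = 10.5279;  v_1 ≈ (0.9732, -0.2298)


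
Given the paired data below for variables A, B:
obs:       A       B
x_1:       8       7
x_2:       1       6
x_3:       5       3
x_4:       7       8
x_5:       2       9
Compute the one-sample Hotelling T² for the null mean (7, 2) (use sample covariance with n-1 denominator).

Step 1 — sample mean vector:
  mean(A) = (8 + 1 + 5 + 7 + 2) / 5 = 23/5 = 4.6
  mean(B) = (7 + 6 + 3 + 8 + 9) / 5 = 33/5 = 6.6
  x̄ = (4.6, 6.6),  deviation x̄ - mu_0 = (4.6, 6.6) - (7, 2) = (-2.4, 4.6).

Step 2 — sample covariance matrix, S[i,j] = (1/(n-1)) · Σ_k (x_{k,i} - mean_i) · (x_{k,j} - mean_j), divisor n-1 = 4:
  S[A,A] = ((3.4)·(3.4) + (-3.6)·(-3.6) + (0.4)·(0.4) + (2.4)·(2.4) + (-2.6)·(-2.6)) / 4 = 37.2/4 = 9.3
  S[A,B] = ((3.4)·(0.4) + (-3.6)·(-0.6) + (0.4)·(-3.6) + (2.4)·(1.4) + (-2.6)·(2.4)) / 4 = -0.8/4 = -0.2
  S[B,B] = ((0.4)·(0.4) + (-0.6)·(-0.6) + (-3.6)·(-3.6) + (1.4)·(1.4) + (2.4)·(2.4)) / 4 = 21.2/4 = 5.3
  S = [[9.3, -0.2],
 [-0.2, 5.3]].

Step 3 — invert S. det(S) = 9.3·5.3 - (-0.2)² = 49.25.
  S^{-1} = (1/det) · [[d, -b], [-b, a]] = [[0.1076, 0.0041],
 [0.0041, 0.1888]].

Step 4 — quadratic form (x̄ - mu_0)^T · S^{-1} · (x̄ - mu_0):
  S^{-1} · (x̄ - mu_0) = (-0.2396, 0.8589),
  (x̄ - mu_0)^T · [...] = (-2.4)·(-0.2396) + (4.6)·(0.8589) = 4.5259.

Step 5 — scale by n: T² = 5 · 4.5259 = 22.6294.

T² ≈ 22.6294


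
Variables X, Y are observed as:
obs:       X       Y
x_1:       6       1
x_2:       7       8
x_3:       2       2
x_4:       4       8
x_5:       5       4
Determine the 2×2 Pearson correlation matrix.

Step 1 — column means:
  mean(X) = (6 + 7 + 2 + 4 + 5) / 5 = 24/5 = 4.8
  mean(Y) = (1 + 8 + 2 + 8 + 4) / 5 = 23/5 = 4.6

Step 2 — sample variances and covariances s[i,j] = (1/(n-1)) · Σ_k (x_{k,i} - mean_i) · (x_{k,j} - mean_j), with n-1 = 4:
  s[X,X] = ((1.2)·(1.2) + (2.2)·(2.2) + (-2.8)·(-2.8) + (-0.8)·(-0.8) + (0.2)·(0.2)) / 4 = 14.8/4 = 3.7
  s[X,Y] = ((1.2)·(-3.6) + (2.2)·(3.4) + (-2.8)·(-2.6) + (-0.8)·(3.4) + (0.2)·(-0.6)) / 4 = 7.6/4 = 1.9
  s[Y,Y] = ((-3.6)·(-3.6) + (3.4)·(3.4) + (-2.6)·(-2.6) + (3.4)·(3.4) + (-0.6)·(-0.6)) / 4 = 43.2/4 = 10.8
  Sample standard deviations s_i = √(s[i,i]):
  s(X) = √(3.7) = 1.9235
  s(Y) = √(10.8) = 3.2863

Step 3 — r_{ij} = s_{ij} / (s_i · s_j):
  r[X,X] = 1 (diagonal).
  r[X,Y] = 1.9 / (1.9235 · 3.2863) = 1.9 / 6.3214 = 0.3006
  r[Y,Y] = 1 (diagonal).

R is symmetric with unit diagonal. Assembling:

R = [[1, 0.3006],
 [0.3006, 1]]


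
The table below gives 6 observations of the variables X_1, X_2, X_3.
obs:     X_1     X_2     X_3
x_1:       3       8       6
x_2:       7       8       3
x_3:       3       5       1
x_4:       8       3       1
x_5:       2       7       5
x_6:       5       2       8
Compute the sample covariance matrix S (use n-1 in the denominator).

Step 1 — column means:
  mean(X_1) = (3 + 7 + 3 + 8 + 2 + 5) / 6 = 28/6 = 4.6667
  mean(X_2) = (8 + 8 + 5 + 3 + 7 + 2) / 6 = 33/6 = 5.5
  mean(X_3) = (6 + 3 + 1 + 1 + 5 + 8) / 6 = 24/6 = 4

Step 2 — sample covariance S[i,j] = (1/(n-1)) · Σ_k (x_{k,i} - mean_i) · (x_{k,j} - mean_j), with n-1 = 5.
  S[X_1,X_1] = ((-1.6667)·(-1.6667) + (2.3333)·(2.3333) + (-1.6667)·(-1.6667) + (3.3333)·(3.3333) + (-2.6667)·(-2.6667) + (0.3333)·(0.3333)) / 5 = 29.3333/5 = 5.8667
  S[X_1,X_2] = ((-1.6667)·(2.5) + (2.3333)·(2.5) + (-1.6667)·(-0.5) + (3.3333)·(-2.5) + (-2.6667)·(1.5) + (0.3333)·(-3.5)) / 5 = -11/5 = -2.2
  S[X_1,X_3] = ((-1.6667)·(2) + (2.3333)·(-1) + (-1.6667)·(-3) + (3.3333)·(-3) + (-2.6667)·(1) + (0.3333)·(4)) / 5 = -12/5 = -2.4
  S[X_2,X_2] = ((2.5)·(2.5) + (2.5)·(2.5) + (-0.5)·(-0.5) + (-2.5)·(-2.5) + (1.5)·(1.5) + (-3.5)·(-3.5)) / 5 = 33.5/5 = 6.7
  S[X_2,X_3] = ((2.5)·(2) + (2.5)·(-1) + (-0.5)·(-3) + (-2.5)·(-3) + (1.5)·(1) + (-3.5)·(4)) / 5 = -1/5 = -0.2
  S[X_3,X_3] = ((2)·(2) + (-1)·(-1) + (-3)·(-3) + (-3)·(-3) + (1)·(1) + (4)·(4)) / 5 = 40/5 = 8

S is symmetric (S[j,i] = S[i,j]). Assembling:

S = [[5.8667, -2.2, -2.4],
 [-2.2, 6.7, -0.2],
 [-2.4, -0.2, 8]]


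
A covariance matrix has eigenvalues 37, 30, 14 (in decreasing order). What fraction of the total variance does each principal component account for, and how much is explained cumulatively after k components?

Step 1 — total variance = trace(Sigma) = Σ λ_i = 37 + 30 + 14 = 81.

Step 2 — fraction explained by component i = λ_i / Σ λ:
  PC1: 37/81 = 0.4568
  PC2: 30/81 = 0.3704
  PC3: 14/81 = 0.1728

Step 3 — cumulative fraction after k components = (λ_1 + ... + λ_k) / Σ λ:
  k = 1: 37/81 = 0.4568
  k = 2: (37 + 30)/81 = 67/81 = 0.8272
  k = 3: (37 + 30 + 14)/81 = 81/81 = 1

Summary (fraction, with percent):

explained: PC1 0.4568 (45.68%), PC2 0.3704 (37.04%), PC3 0.1728 (17.28%);  cumulative: 0.4568, 0.8272, 1


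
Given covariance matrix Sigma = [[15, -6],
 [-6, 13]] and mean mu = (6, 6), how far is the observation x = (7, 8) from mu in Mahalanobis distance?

Step 1 — centre the observation: (x - mu) = (1, 2).

Step 2 — invert Sigma. det(Sigma) = 15·13 - (-6)² = 159.
  Sigma^{-1} = (1/det) · [[d, -b], [-b, a]] = [[0.0818, 0.0377],
 [0.0377, 0.0943]].

Step 3 — form the quadratic (x - mu)^T · Sigma^{-1} · (x - mu):
  Sigma^{-1} · (x - mu) = (0.1572, 0.2264).
  (x - mu)^T · [Sigma^{-1} · (x - mu)] = (1)·(0.1572) + (2)·(0.2264) = 0.6101.

Step 4 — take square root: d = √(0.6101) ≈ 0.7811.

d(x, mu) = √(0.6101) ≈ 0.7811


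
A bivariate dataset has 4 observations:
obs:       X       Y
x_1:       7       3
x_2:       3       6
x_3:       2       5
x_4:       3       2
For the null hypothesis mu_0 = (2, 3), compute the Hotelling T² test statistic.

Step 1 — sample mean vector:
  mean(X) = (7 + 3 + 2 + 3) / 4 = 15/4 = 3.75
  mean(Y) = (3 + 6 + 5 + 2) / 4 = 16/4 = 4
  x̄ = (3.75, 4),  deviation x̄ - mu_0 = (3.75, 4) - (2, 3) = (1.75, 1).

Step 2 — sample covariance matrix, S[i,j] = (1/(n-1)) · Σ_k (x_{k,i} - mean_i) · (x_{k,j} - mean_j), divisor n-1 = 3:
  S[X,X] = ((3.25)·(3.25) + (-0.75)·(-0.75) + (-1.75)·(-1.75) + (-0.75)·(-0.75)) / 3 = 14.75/3 = 4.9167
  S[X,Y] = ((3.25)·(-1) + (-0.75)·(2) + (-1.75)·(1) + (-0.75)·(-2)) / 3 = -5/3 = -1.6667
  S[Y,Y] = ((-1)·(-1) + (2)·(2) + (1)·(1) + (-2)·(-2)) / 3 = 10/3 = 3.3333
  S = [[4.9167, -1.6667],
 [-1.6667, 3.3333]].

Step 3 — invert S. det(S) = 4.9167·3.3333 - (-1.6667)² = 13.6111.
  S^{-1} = (1/det) · [[d, -b], [-b, a]] = [[0.2449, 0.1224],
 [0.1224, 0.3612]].

Step 4 — quadratic form (x̄ - mu_0)^T · S^{-1} · (x̄ - mu_0):
  S^{-1} · (x̄ - mu_0) = (0.551, 0.5755),
  (x̄ - mu_0)^T · [...] = (1.75)·(0.551) + (1)·(0.5755) = 1.5398.

Step 5 — scale by n: T² = 4 · 1.5398 = 6.1592.

T² ≈ 6.1592


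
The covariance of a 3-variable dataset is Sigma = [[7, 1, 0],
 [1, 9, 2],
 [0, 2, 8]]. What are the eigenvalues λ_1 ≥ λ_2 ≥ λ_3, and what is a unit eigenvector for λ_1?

Step 1 — characteristic polynomial p(λ) = det(λI - Sigma) = λ³ - tr·λ² + c_1·λ - det, where tr = trace, c_1 = sum of the principal 2×2 minors, det = det(Sigma):
  tr = 7 + 9 + 8 = 24,
  c_1 = (7·9 - (1)²) + (7·8 - (0)²) + (9·8 - (2)²) = 62 + 56 + 68 = 186,
  det = 7·(9·8 - (2)²) - (1)·((1)·8 - (2)·(0)) + (0)·((1)·(2) - 9·(0)) = 7·(68) - (1)·(8) + (0)·(2) = 468.
  So p(λ) = λ³ - 24λ² + 186λ - 468.
Step 2 — look for an integer root (rational root theorem: any rational root is an integer divisor of 468). Testing λ = 6:
  p(6) = 216 - 864 + 1116 - 468 = 0  ✓
  Dividing out (λ - 6): p(λ) = (λ - 6)(λ² - 18λ + 78).
Step 3 — remaining eigenvalues from the quadratic λ² - 18λ + 78 = 0:
  Δ = 18² - 4·78 = 324 - 312 = 12,  λ = (18 ± √12)/2 = (18 ± 3.4641)/2 ≈ 10.7321 or 7.2679.
  Sorted: λ_1 = 10.7321,  λ_2 = 7.2679,  λ_3 = 6  (check: sum = 24 = tr ✓).

Step 4 — unit eigenvector for λ_1 ≈ 10.7321: v spans the null space of (Sigma - λ_1 I), whose rows are
  r_1 = (-3.7321, 1, 0),  r_2 = (1, -1.7321, 2),  r_3 = (0, 2, -2.7321).
  v is orthogonal to every row, so take v ∝ r_1 × r_2 = ((1)·(2) - (0)·(-1.7321), (0)·(1) - (-3.7321)·(2), (-3.7321)·(-1.7321) - (1)·(1)) ≈ (2, 7.4641, 5.4641).
  Let u = (2, 7.4641, 5.4641).
  ||u|| = √((2)² + (7.4641)² + (5.4641)²) = √(89.5692) ≈ 9.4641,  v_1 = u/||u|| ≈ (0.2113, 0.7887, 0.5774) (||v_1|| = 1).

λ_1 = 10.7321,  λ_2 = 7.2679,  λ_3 = 6;  v_1 ≈ (0.2113, 0.7887, 0.5774)


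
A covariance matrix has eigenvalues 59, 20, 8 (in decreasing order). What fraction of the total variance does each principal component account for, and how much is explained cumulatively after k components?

Step 1 — total variance = trace(Sigma) = Σ λ_i = 59 + 20 + 8 = 87.

Step 2 — fraction explained by component i = λ_i / Σ λ:
  PC1: 59/87 = 0.6782
  PC2: 20/87 = 0.2299
  PC3: 8/87 = 0.092

Step 3 — cumulative fraction after k components = (λ_1 + ... + λ_k) / Σ λ:
  k = 1: 59/87 = 0.6782
  k = 2: (59 + 20)/87 = 79/87 = 0.908
  k = 3: (59 + 20 + 8)/87 = 87/87 = 1

Summary (fraction, with percent):

explained: PC1 0.6782 (67.82%), PC2 0.2299 (22.99%), PC3 0.092 (9.2%);  cumulative: 0.6782, 0.908, 1


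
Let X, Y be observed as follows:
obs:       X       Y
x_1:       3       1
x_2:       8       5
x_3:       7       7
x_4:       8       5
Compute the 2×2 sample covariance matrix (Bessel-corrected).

Step 1 — column means:
  mean(X) = (3 + 8 + 7 + 8) / 4 = 26/4 = 6.5
  mean(Y) = (1 + 5 + 7 + 5) / 4 = 18/4 = 4.5

Step 2 — sample covariance S[i,j] = (1/(n-1)) · Σ_k (x_{k,i} - mean_i) · (x_{k,j} - mean_j), with n-1 = 3.
  S[X,X] = ((-3.5)·(-3.5) + (1.5)·(1.5) + (0.5)·(0.5) + (1.5)·(1.5)) / 3 = 17/3 = 5.6667
  S[X,Y] = ((-3.5)·(-3.5) + (1.5)·(0.5) + (0.5)·(2.5) + (1.5)·(0.5)) / 3 = 15/3 = 5
  S[Y,Y] = ((-3.5)·(-3.5) + (0.5)·(0.5) + (2.5)·(2.5) + (0.5)·(0.5)) / 3 = 19/3 = 6.3333

S is symmetric (S[j,i] = S[i,j]). Assembling:

S = [[5.6667, 5],
 [5, 6.3333]]


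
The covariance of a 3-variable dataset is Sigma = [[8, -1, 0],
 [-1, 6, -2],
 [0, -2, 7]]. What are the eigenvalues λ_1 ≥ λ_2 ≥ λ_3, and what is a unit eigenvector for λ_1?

Step 1 — characteristic polynomial p(λ) = det(λI - Sigma) = λ³ - tr·λ² + c_1·λ - det, where tr = trace, c_1 = sum of the principal 2×2 minors, det = det(Sigma):
  tr = 8 + 6 + 7 = 21,
  c_1 = (8·6 - (-1)²) + (8·7 - (0)²) + (6·7 - (-2)²) = 47 + 56 + 38 = 141,
  det = 8·(6·7 - (-2)²) - (-1)·((-1)·7 - (-2)·(0)) + (0)·((-1)·(-2) - 6·(0)) = 8·(38) - (-1)·(-7) + (0)·(2) = 297.
  So p(λ) = λ³ - 21λ² + 141λ - 297.
Step 2 — look for an integer root (rational root theorem: any rational root is an integer divisor of 297). Testing λ = 9:
  p(9) = 729 - 1701 + 1269 - 297 = 0  ✓
  Dividing out (λ - 9): p(λ) = (λ - 9)(λ² - 12λ + 33).
Step 3 — remaining eigenvalues from the quadratic λ² - 12λ + 33 = 0:
  Δ = 12² - 4·33 = 144 - 132 = 12,  λ = (12 ± √12)/2 = (12 ± 3.4641)/2 ≈ 7.7321 or 4.2679.
  Sorted: λ_1 = 9,  λ_2 = 7.7321,  λ_3 = 4.2679  (check: sum = 21 = tr ✓).

Step 4 — unit eigenvector for λ_1 = 9: v spans the null space of (Sigma - λ_1 I), whose rows are
  r_1 = (-1, -1, 0),  r_2 = (-1, -3, -2),  r_3 = (0, -2, -2).
  v is orthogonal to every row, so take v ∝ r_1 × r_2 = ((-1)·(-2) - (0)·(-3), (0)·(-1) - (-1)·(-2), (-1)·(-3) - (-1)·(-1)) = (2, -2, 2).
  Rescale (divide by 2): u = (1, -1, 1).
  ||u|| = √((1)² + (-1)² + (1)²) = √(3) ≈ 1.7321,  v_1 = u/||u|| ≈ (0.5774, -0.5774, 0.5774) (||v_1|| = 1).

λ_1 = 9,  λ_2 = 7.7321,  λ_3 = 4.2679;  v_1 ≈ (0.5774, -0.5774, 0.5774)


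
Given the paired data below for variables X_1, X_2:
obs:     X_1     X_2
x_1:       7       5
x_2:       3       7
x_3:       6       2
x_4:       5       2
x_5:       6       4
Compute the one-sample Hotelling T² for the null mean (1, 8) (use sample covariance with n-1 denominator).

Step 1 — sample mean vector:
  mean(X_1) = (7 + 3 + 6 + 5 + 6) / 5 = 27/5 = 5.4
  mean(X_2) = (5 + 7 + 2 + 2 + 4) / 5 = 20/5 = 4
  x̄ = (5.4, 4),  deviation x̄ - mu_0 = (5.4, 4) - (1, 8) = (4.4, -4).

Step 2 — sample covariance matrix, S[i,j] = (1/(n-1)) · Σ_k (x_{k,i} - mean_i) · (x_{k,j} - mean_j), divisor n-1 = 4:
  S[X_1,X_1] = ((1.6)·(1.6) + (-2.4)·(-2.4) + (0.6)·(0.6) + (-0.4)·(-0.4) + (0.6)·(0.6)) / 4 = 9.2/4 = 2.3
  S[X_1,X_2] = ((1.6)·(1) + (-2.4)·(3) + (0.6)·(-2) + (-0.4)·(-2) + (0.6)·(0)) / 4 = -6/4 = -1.5
  S[X_2,X_2] = ((1)·(1) + (3)·(3) + (-2)·(-2) + (-2)·(-2) + (0)·(0)) / 4 = 18/4 = 4.5
  S = [[2.3, -1.5],
 [-1.5, 4.5]].

Step 3 — invert S. det(S) = 2.3·4.5 - (-1.5)² = 8.1.
  S^{-1} = (1/det) · [[d, -b], [-b, a]] = [[0.5556, 0.1852],
 [0.1852, 0.284]].

Step 4 — quadratic form (x̄ - mu_0)^T · S^{-1} · (x̄ - mu_0):
  S^{-1} · (x̄ - mu_0) = (1.7037, -0.321),
  (x̄ - mu_0)^T · [...] = (4.4)·(1.7037) + (-4)·(-0.321) = 8.7802.

Step 5 — scale by n: T² = 5 · 8.7802 = 43.9012.

T² ≈ 43.9012


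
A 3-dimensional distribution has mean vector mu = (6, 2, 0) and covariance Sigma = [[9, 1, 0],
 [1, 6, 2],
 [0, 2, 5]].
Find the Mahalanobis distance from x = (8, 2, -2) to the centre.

Step 1 — centre the observation: (x - mu) = (2, 0, -2).

Step 2 — invert Sigma (cofactor / det for 3×3, or solve directly):
  Sigma^{-1} = [[0.1135, -0.0218, 0.0087],
 [-0.0218, 0.1965, -0.0786],
 [0.0087, -0.0786, 0.2314]].

Step 3 — form the quadratic (x - mu)^T · Sigma^{-1} · (x - mu):
  Sigma^{-1} · (x - mu) = (0.2096, 0.1135, -0.4454).
  (x - mu)^T · [Sigma^{-1} · (x - mu)] = (2)·(0.2096) + (0)·(0.1135) + (-2)·(-0.4454) = 1.31.

Step 4 — take square root: d = √(1.31) ≈ 1.1446.

d(x, mu) = √(1.31) ≈ 1.1446


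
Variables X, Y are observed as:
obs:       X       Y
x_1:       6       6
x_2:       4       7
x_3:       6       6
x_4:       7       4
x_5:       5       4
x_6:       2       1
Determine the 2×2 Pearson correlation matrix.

Step 1 — column means:
  mean(X) = (6 + 4 + 6 + 7 + 5 + 2) / 6 = 30/6 = 5
  mean(Y) = (6 + 7 + 6 + 4 + 4 + 1) / 6 = 28/6 = 4.6667

Step 2 — sample variances and covariances s[i,j] = (1/(n-1)) · Σ_k (x_{k,i} - mean_i) · (x_{k,j} - mean_j), with n-1 = 5:
  s[X,X] = ((1)·(1) + (-1)·(-1) + (1)·(1) + (2)·(2) + (0)·(0) + (-3)·(-3)) / 5 = 16/5 = 3.2
  s[X,Y] = ((1)·(1.3333) + (-1)·(2.3333) + (1)·(1.3333) + (2)·(-0.6667) + (0)·(-0.6667) + (-3)·(-3.6667)) / 5 = 10/5 = 2
  s[Y,Y] = ((1.3333)·(1.3333) + (2.3333)·(2.3333) + (1.3333)·(1.3333) + (-0.6667)·(-0.6667) + (-0.6667)·(-0.6667) + (-3.6667)·(-3.6667)) / 5 = 23.3333/5 = 4.6667
  Sample standard deviations s_i = √(s[i,i]):
  s(X) = √(3.2) = 1.7889
  s(Y) = √(4.6667) = 2.1602

Step 3 — r_{ij} = s_{ij} / (s_i · s_j):
  r[X,X] = 1 (diagonal).
  r[X,Y] = 2 / (1.7889 · 2.1602) = 2 / 3.8644 = 0.5175
  r[Y,Y] = 1 (diagonal).

R is symmetric with unit diagonal. Assembling:

R = [[1, 0.5175],
 [0.5175, 1]]


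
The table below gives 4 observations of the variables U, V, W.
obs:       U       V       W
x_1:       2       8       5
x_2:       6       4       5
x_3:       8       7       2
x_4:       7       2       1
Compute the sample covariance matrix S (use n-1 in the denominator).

Step 1 — column means:
  mean(U) = (2 + 6 + 8 + 7) / 4 = 23/4 = 5.75
  mean(V) = (8 + 4 + 7 + 2) / 4 = 21/4 = 5.25
  mean(W) = (5 + 5 + 2 + 1) / 4 = 13/4 = 3.25

Step 2 — sample covariance S[i,j] = (1/(n-1)) · Σ_k (x_{k,i} - mean_i) · (x_{k,j} - mean_j), with n-1 = 3.
  S[U,U] = ((-3.75)·(-3.75) + (0.25)·(0.25) + (2.25)·(2.25) + (1.25)·(1.25)) / 3 = 20.75/3 = 6.9167
  S[U,V] = ((-3.75)·(2.75) + (0.25)·(-1.25) + (2.25)·(1.75) + (1.25)·(-3.25)) / 3 = -10.75/3 = -3.5833
  S[U,W] = ((-3.75)·(1.75) + (0.25)·(1.75) + (2.25)·(-1.25) + (1.25)·(-2.25)) / 3 = -11.75/3 = -3.9167
  S[V,V] = ((2.75)·(2.75) + (-1.25)·(-1.25) + (1.75)·(1.75) + (-3.25)·(-3.25)) / 3 = 22.75/3 = 7.5833
  S[V,W] = ((2.75)·(1.75) + (-1.25)·(1.75) + (1.75)·(-1.25) + (-3.25)·(-2.25)) / 3 = 7.75/3 = 2.5833
  S[W,W] = ((1.75)·(1.75) + (1.75)·(1.75) + (-1.25)·(-1.25) + (-2.25)·(-2.25)) / 3 = 12.75/3 = 4.25

S is symmetric (S[j,i] = S[i,j]). Assembling:

S = [[6.9167, -3.5833, -3.9167],
 [-3.5833, 7.5833, 2.5833],
 [-3.9167, 2.5833, 4.25]]


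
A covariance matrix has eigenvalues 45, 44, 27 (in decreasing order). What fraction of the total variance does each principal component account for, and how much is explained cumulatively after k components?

Step 1 — total variance = trace(Sigma) = Σ λ_i = 45 + 44 + 27 = 116.

Step 2 — fraction explained by component i = λ_i / Σ λ:
  PC1: 45/116 = 0.3879
  PC2: 44/116 = 0.3793
  PC3: 27/116 = 0.2328

Step 3 — cumulative fraction after k components = (λ_1 + ... + λ_k) / Σ λ:
  k = 1: 45/116 = 0.3879
  k = 2: (45 + 44)/116 = 89/116 = 0.7672
  k = 3: (45 + 44 + 27)/116 = 116/116 = 1

Summary (fraction, with percent):

explained: PC1 0.3879 (38.79%), PC2 0.3793 (37.93%), PC3 0.2328 (23.28%);  cumulative: 0.3879, 0.7672, 1


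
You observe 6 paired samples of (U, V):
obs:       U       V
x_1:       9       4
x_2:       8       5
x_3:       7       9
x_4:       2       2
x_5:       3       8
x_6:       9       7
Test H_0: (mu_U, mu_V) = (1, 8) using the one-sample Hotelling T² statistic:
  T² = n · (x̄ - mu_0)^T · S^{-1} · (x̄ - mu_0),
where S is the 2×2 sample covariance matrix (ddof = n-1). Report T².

Step 1 — sample mean vector:
  mean(U) = (9 + 8 + 7 + 2 + 3 + 9) / 6 = 38/6 = 6.3333
  mean(V) = (4 + 5 + 9 + 2 + 8 + 7) / 6 = 35/6 = 5.8333
  x̄ = (6.3333, 5.8333),  deviation x̄ - mu_0 = (6.3333, 5.8333) - (1, 8) = (5.3333, -2.1667).

Step 2 — sample covariance matrix, S[i,j] = (1/(n-1)) · Σ_k (x_{k,i} - mean_i) · (x_{k,j} - mean_j), divisor n-1 = 5:
  S[U,U] = ((2.6667)·(2.6667) + (1.6667)·(1.6667) + (0.6667)·(0.6667) + (-4.3333)·(-4.3333) + (-3.3333)·(-3.3333) + (2.6667)·(2.6667)) / 5 = 47.3333/5 = 9.4667
  S[U,V] = ((2.6667)·(-1.8333) + (1.6667)·(-0.8333) + (0.6667)·(3.1667) + (-4.3333)·(-3.8333) + (-3.3333)·(2.1667) + (2.6667)·(1.1667)) / 5 = 8.3333/5 = 1.6667
  S[V,V] = ((-1.8333)·(-1.8333) + (-0.8333)·(-0.8333) + (3.1667)·(3.1667) + (-3.8333)·(-3.8333) + (2.1667)·(2.1667) + (1.1667)·(1.1667)) / 5 = 34.8333/5 = 6.9667
  S = [[9.4667, 1.6667],
 [1.6667, 6.9667]].

Step 3 — invert S. det(S) = 9.4667·6.9667 - (1.6667)² = 63.1733.
  S^{-1} = (1/det) · [[d, -b], [-b, a]] = [[0.1103, -0.0264],
 [-0.0264, 0.1499]].

Step 4 — quadratic form (x̄ - mu_0)^T · S^{-1} · (x̄ - mu_0):
  S^{-1} · (x̄ - mu_0) = (0.6453, -0.4654),
  (x̄ - mu_0)^T · [...] = (5.3333)·(0.6453) + (-2.1667)·(-0.4654) = 4.45.

Step 5 — scale by n: T² = 6 · 4.45 = 26.7001.

T² ≈ 26.7001


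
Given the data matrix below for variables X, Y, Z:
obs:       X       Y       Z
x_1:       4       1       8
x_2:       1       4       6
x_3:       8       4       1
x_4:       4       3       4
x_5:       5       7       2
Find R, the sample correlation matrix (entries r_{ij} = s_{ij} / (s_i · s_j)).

Step 1 — column means:
  mean(X) = (4 + 1 + 8 + 4 + 5) / 5 = 22/5 = 4.4
  mean(Y) = (1 + 4 + 4 + 3 + 7) / 5 = 19/5 = 3.8
  mean(Z) = (8 + 6 + 1 + 4 + 2) / 5 = 21/5 = 4.2

Step 2 — sample variances and covariances s[i,j] = (1/(n-1)) · Σ_k (x_{k,i} - mean_i) · (x_{k,j} - mean_j), with n-1 = 4:
  s[X,X] = ((-0.4)·(-0.4) + (-3.4)·(-3.4) + (3.6)·(3.6) + (-0.4)·(-0.4) + (0.6)·(0.6)) / 4 = 25.2/4 = 6.3
  s[X,Y] = ((-0.4)·(-2.8) + (-3.4)·(0.2) + (3.6)·(0.2) + (-0.4)·(-0.8) + (0.6)·(3.2)) / 4 = 3.4/4 = 0.85
  s[X,Z] = ((-0.4)·(3.8) + (-3.4)·(1.8) + (3.6)·(-3.2) + (-0.4)·(-0.2) + (0.6)·(-2.2)) / 4 = -20.4/4 = -5.1
  s[Y,Y] = ((-2.8)·(-2.8) + (0.2)·(0.2) + (0.2)·(0.2) + (-0.8)·(-0.8) + (3.2)·(3.2)) / 4 = 18.8/4 = 4.7
  s[Y,Z] = ((-2.8)·(3.8) + (0.2)·(1.8) + (0.2)·(-3.2) + (-0.8)·(-0.2) + (3.2)·(-2.2)) / 4 = -17.8/4 = -4.45
  s[Z,Z] = ((3.8)·(3.8) + (1.8)·(1.8) + (-3.2)·(-3.2) + (-0.2)·(-0.2) + (-2.2)·(-2.2)) / 4 = 32.8/4 = 8.2
  Sample standard deviations s_i = √(s[i,i]):
  s(X) = √(6.3) = 2.51
  s(Y) = √(4.7) = 2.1679
  s(Z) = √(8.2) = 2.8636

Step 3 — r_{ij} = s_{ij} / (s_i · s_j):
  r[X,X] = 1 (diagonal).
  r[X,Y] = 0.85 / (2.51 · 2.1679) = 0.85 / 5.4415 = 0.1562
  r[X,Z] = -5.1 / (2.51 · 2.8636) = -5.1 / 7.1875 = -0.7096
  r[Y,Y] = 1 (diagonal).
  r[Y,Z] = -4.45 / (2.1679 · 2.8636) = -4.45 / 6.2081 = -0.7168
  r[Z,Z] = 1 (diagonal).

R is symmetric with unit diagonal. Assembling:

R = [[1, 0.1562, -0.7096],
 [0.1562, 1, -0.7168],
 [-0.7096, -0.7168, 1]]


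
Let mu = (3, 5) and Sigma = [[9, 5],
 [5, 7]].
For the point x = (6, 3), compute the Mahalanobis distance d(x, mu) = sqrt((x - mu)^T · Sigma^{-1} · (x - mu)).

Step 1 — centre the observation: (x - mu) = (3, -2).

Step 2 — invert Sigma. det(Sigma) = 9·7 - (5)² = 38.
  Sigma^{-1} = (1/det) · [[d, -b], [-b, a]] = [[0.1842, -0.1316],
 [-0.1316, 0.2368]].

Step 3 — form the quadratic (x - mu)^T · Sigma^{-1} · (x - mu):
  Sigma^{-1} · (x - mu) = (0.8158, -0.8684).
  (x - mu)^T · [Sigma^{-1} · (x - mu)] = (3)·(0.8158) + (-2)·(-0.8684) = 4.1842.

Step 4 — take square root: d = √(4.1842) ≈ 2.0455.

d(x, mu) = √(4.1842) ≈ 2.0455


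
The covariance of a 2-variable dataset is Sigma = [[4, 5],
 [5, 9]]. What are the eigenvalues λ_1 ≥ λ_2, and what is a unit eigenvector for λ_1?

Step 1 — characteristic polynomial of 2×2 Sigma:
  det(Sigma - λI) = λ² - trace · λ + det = 0.
  trace = 4 + 9 = 13, det = 4·9 - (5)² = 11.
Step 2 — discriminant:
  Δ = trace² - 4·det = 169 - 44 = 125.
Step 3 — eigenvalues:
  λ = (trace ± √Δ)/2 = (13 ± 11.1803)/2,
  λ_1 = 12.0902,  λ_2 = 0.9098.

Step 4 — unit eigenvector for λ_1: solve (Sigma - λ_1 I)v = 0. First row:
  (4 - 12.0902)·v_x + (5)·v_y = 0, i.e. (-8.0902)·v_x + (5)·v_y = 0,
  so v ∝ (b, λ_1 - a) = (5, 8.0902) = u.
  ||u|| = √((5)² + (8.0902)²) = √(90.4508) ≈ 9.5106,
  v_1 = u/||u|| ≈ (0.5257, 0.8507) (||v_1|| = 1).

λ_1 = 12.0902,  λ_2 = 0.9098;  v_1 ≈ (0.5257, 0.8507)


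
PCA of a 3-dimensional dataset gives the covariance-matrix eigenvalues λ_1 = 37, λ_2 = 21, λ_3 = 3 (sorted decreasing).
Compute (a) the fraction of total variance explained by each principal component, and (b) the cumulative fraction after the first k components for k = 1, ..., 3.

Step 1 — total variance = trace(Sigma) = Σ λ_i = 37 + 21 + 3 = 61.

Step 2 — fraction explained by component i = λ_i / Σ λ:
  PC1: 37/61 = 0.6066
  PC2: 21/61 = 0.3443
  PC3: 3/61 = 0.0492

Step 3 — cumulative fraction after k components = (λ_1 + ... + λ_k) / Σ λ:
  k = 1: 37/61 = 0.6066
  k = 2: (37 + 21)/61 = 58/61 = 0.9508
  k = 3: (37 + 21 + 3)/61 = 61/61 = 1

Summary (fraction, with percent):

explained: PC1 0.6066 (60.66%), PC2 0.3443 (34.43%), PC3 0.0492 (4.92%);  cumulative: 0.6066, 0.9508, 1


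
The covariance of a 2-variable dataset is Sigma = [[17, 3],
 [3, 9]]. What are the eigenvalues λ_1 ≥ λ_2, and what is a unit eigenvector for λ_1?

Step 1 — characteristic polynomial of 2×2 Sigma:
  det(Sigma - λI) = λ² - trace · λ + det = 0.
  trace = 17 + 9 = 26, det = 17·9 - (3)² = 144.
Step 2 — discriminant:
  Δ = trace² - 4·det = 676 - 576 = 100.
Step 3 — eigenvalues:
  λ = (trace ± √Δ)/2 = (26 ± 10)/2,
  λ_1 = 18,  λ_2 = 8.

Step 4 — unit eigenvector for λ_1: solve (Sigma - λ_1 I)v = 0. First row:
  (17 - 18)·v_x + (3)·v_y = 0, i.e. (-1)·v_x + (3)·v_y = 0,
  so v ∝ (b, λ_1 - a) = (3, 1) = u.
  ||u|| = √((3)² + (1)²) = √(10) ≈ 3.1623,
  v_1 = u/||u|| ≈ (0.9487, 0.3162) (||v_1|| = 1).

λ_1 = 18,  λ_2 = 8;  v_1 ≈ (0.9487, 0.3162)


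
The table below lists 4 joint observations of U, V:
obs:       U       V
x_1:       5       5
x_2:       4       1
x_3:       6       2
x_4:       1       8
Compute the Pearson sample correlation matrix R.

Step 1 — column means:
  mean(U) = (5 + 4 + 6 + 1) / 4 = 16/4 = 4
  mean(V) = (5 + 1 + 2 + 8) / 4 = 16/4 = 4

Step 2 — sample variances and covariances s[i,j] = (1/(n-1)) · Σ_k (x_{k,i} - mean_i) · (x_{k,j} - mean_j), with n-1 = 3:
  s[U,U] = ((1)·(1) + (0)·(0) + (2)·(2) + (-3)·(-3)) / 3 = 14/3 = 4.6667
  s[U,V] = ((1)·(1) + (0)·(-3) + (2)·(-2) + (-3)·(4)) / 3 = -15/3 = -5
  s[V,V] = ((1)·(1) + (-3)·(-3) + (-2)·(-2) + (4)·(4)) / 3 = 30/3 = 10
  Sample standard deviations s_i = √(s[i,i]):
  s(U) = √(4.6667) = 2.1602
  s(V) = √(10) = 3.1623

Step 3 — r_{ij} = s_{ij} / (s_i · s_j):
  r[U,U] = 1 (diagonal).
  r[U,V] = -5 / (2.1602 · 3.1623) = -5 / 6.8313 = -0.7319
  r[V,V] = 1 (diagonal).

R is symmetric with unit diagonal. Assembling:

R = [[1, -0.7319],
 [-0.7319, 1]]


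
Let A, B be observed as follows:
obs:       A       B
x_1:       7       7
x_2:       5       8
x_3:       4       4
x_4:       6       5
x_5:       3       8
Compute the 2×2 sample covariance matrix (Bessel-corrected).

Step 1 — column means:
  mean(A) = (7 + 5 + 4 + 6 + 3) / 5 = 25/5 = 5
  mean(B) = (7 + 8 + 4 + 5 + 8) / 5 = 32/5 = 6.4

Step 2 — sample covariance S[i,j] = (1/(n-1)) · Σ_k (x_{k,i} - mean_i) · (x_{k,j} - mean_j), with n-1 = 4.
  S[A,A] = ((2)·(2) + (0)·(0) + (-1)·(-1) + (1)·(1) + (-2)·(-2)) / 4 = 10/4 = 2.5
  S[A,B] = ((2)·(0.6) + (0)·(1.6) + (-1)·(-2.4) + (1)·(-1.4) + (-2)·(1.6)) / 4 = -1/4 = -0.25
  S[B,B] = ((0.6)·(0.6) + (1.6)·(1.6) + (-2.4)·(-2.4) + (-1.4)·(-1.4) + (1.6)·(1.6)) / 4 = 13.2/4 = 3.3

S is symmetric (S[j,i] = S[i,j]). Assembling:

S = [[2.5, -0.25],
 [-0.25, 3.3]]


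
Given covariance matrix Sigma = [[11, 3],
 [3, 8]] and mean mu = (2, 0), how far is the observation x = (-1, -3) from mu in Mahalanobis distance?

Step 1 — centre the observation: (x - mu) = (-3, -3).

Step 2 — invert Sigma. det(Sigma) = 11·8 - (3)² = 79.
  Sigma^{-1} = (1/det) · [[d, -b], [-b, a]] = [[0.1013, -0.038],
 [-0.038, 0.1392]].

Step 3 — form the quadratic (x - mu)^T · Sigma^{-1} · (x - mu):
  Sigma^{-1} · (x - mu) = (-0.1899, -0.3038).
  (x - mu)^T · [Sigma^{-1} · (x - mu)] = (-3)·(-0.1899) + (-3)·(-0.3038) = 1.481.

Step 4 — take square root: d = √(1.481) ≈ 1.217.

d(x, mu) = √(1.481) ≈ 1.217


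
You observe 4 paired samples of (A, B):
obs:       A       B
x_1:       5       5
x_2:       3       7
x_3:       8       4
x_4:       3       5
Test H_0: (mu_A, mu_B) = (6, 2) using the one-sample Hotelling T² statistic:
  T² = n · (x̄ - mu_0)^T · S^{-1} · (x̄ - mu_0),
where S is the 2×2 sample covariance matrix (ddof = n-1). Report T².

Step 1 — sample mean vector:
  mean(A) = (5 + 3 + 8 + 3) / 4 = 19/4 = 4.75
  mean(B) = (5 + 7 + 4 + 5) / 4 = 21/4 = 5.25
  x̄ = (4.75, 5.25),  deviation x̄ - mu_0 = (4.75, 5.25) - (6, 2) = (-1.25, 3.25).

Step 2 — sample covariance matrix, S[i,j] = (1/(n-1)) · Σ_k (x_{k,i} - mean_i) · (x_{k,j} - mean_j), divisor n-1 = 3:
  S[A,A] = ((0.25)·(0.25) + (-1.75)·(-1.75) + (3.25)·(3.25) + (-1.75)·(-1.75)) / 3 = 16.75/3 = 5.5833
  S[A,B] = ((0.25)·(-0.25) + (-1.75)·(1.75) + (3.25)·(-1.25) + (-1.75)·(-0.25)) / 3 = -6.75/3 = -2.25
  S[B,B] = ((-0.25)·(-0.25) + (1.75)·(1.75) + (-1.25)·(-1.25) + (-0.25)·(-0.25)) / 3 = 4.75/3 = 1.5833
  S = [[5.5833, -2.25],
 [-2.25, 1.5833]].

Step 3 — invert S. det(S) = 5.5833·1.5833 - (-2.25)² = 3.7778.
  S^{-1} = (1/det) · [[d, -b], [-b, a]] = [[0.4191, 0.5956],
 [0.5956, 1.4779]].

Step 4 — quadratic form (x̄ - mu_0)^T · S^{-1} · (x̄ - mu_0):
  S^{-1} · (x̄ - mu_0) = (1.4118, 4.0588),
  (x̄ - mu_0)^T · [...] = (-1.25)·(1.4118) + (3.25)·(4.0588) = 11.4265.

Step 5 — scale by n: T² = 4 · 11.4265 = 45.7059.

T² ≈ 45.7059


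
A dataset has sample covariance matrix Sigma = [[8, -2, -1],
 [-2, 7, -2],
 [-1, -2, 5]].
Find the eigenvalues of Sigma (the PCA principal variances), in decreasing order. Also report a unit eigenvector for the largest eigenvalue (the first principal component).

Step 1 — characteristic polynomial p(λ) = det(λI - Sigma) = λ³ - tr·λ² + c_1·λ - det, where tr = trace, c_1 = sum of the principal 2×2 minors, det = det(Sigma):
  tr = 8 + 7 + 5 = 20,
  c_1 = (8·7 - (-2)²) + (8·5 - (-1)²) + (7·5 - (-2)²) = 52 + 39 + 31 = 122,
  det = 8·(7·5 - (-2)²) - (-2)·((-2)·5 - (-2)·(-1)) + (-1)·((-2)·(-2) - 7·(-1)) = 8·(31) - (-2)·(-12) + (-1)·(11) = 213.
  So p(λ) = λ³ - 20λ² + 122λ - 213.
Step 2 — look for an integer root (rational root theorem: any rational root is an integer divisor of 213). Testing λ = 3:
  p(3) = 27 - 180 + 366 - 213 = 0  ✓
  Dividing out (λ - 3): p(λ) = (λ - 3)(λ² - 17λ + 71).
Step 3 — remaining eigenvalues from the quadratic λ² - 17λ + 71 = 0:
  Δ = 17² - 4·71 = 289 - 284 = 5,  λ = (17 ± √5)/2 = (17 ± 2.2361)/2 ≈ 9.618 or 7.382.
  Sorted: λ_1 = 9.618,  λ_2 = 7.382,  λ_3 = 3  (check: sum = 20 = tr ✓).

Step 4 — unit eigenvector for λ_1 ≈ 9.618: v spans the null space of (Sigma - λ_1 I), whose rows are
  r_1 = (-1.618, -2, -1),  r_2 = (-2, -2.618, -2),  r_3 = (-1, -2, -4.618).
  v is orthogonal to every row, so take v ∝ r_1 × r_2 = ((-2)·(-2) - (-1)·(-2.618), (-1)·(-2) - (-1.618)·(-2), (-1.618)·(-2.618) - (-2)·(-2)) ≈ (1.382, -1.2361, 0.2361).
  Let u = (1.382, -1.2361, 0.2361).
  ||u|| = √((1.382)² + (-1.2361)² + (0.2361)²) = √(3.4934) ≈ 1.8691,  v_1 = u/||u|| ≈ (0.7394, -0.6613, 0.1263) (||v_1|| = 1).

λ_1 = 9.618,  λ_2 = 7.382,  λ_3 = 3;  v_1 ≈ (0.7394, -0.6613, 0.1263)


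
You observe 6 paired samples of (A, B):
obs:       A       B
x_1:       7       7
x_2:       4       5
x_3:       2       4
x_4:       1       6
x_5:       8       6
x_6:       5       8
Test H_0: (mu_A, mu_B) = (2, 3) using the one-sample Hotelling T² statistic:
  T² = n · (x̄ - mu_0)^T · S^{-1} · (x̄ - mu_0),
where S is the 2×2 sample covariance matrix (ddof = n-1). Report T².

Step 1 — sample mean vector:
  mean(A) = (7 + 4 + 2 + 1 + 8 + 5) / 6 = 27/6 = 4.5
  mean(B) = (7 + 5 + 4 + 6 + 6 + 8) / 6 = 36/6 = 6
  x̄ = (4.5, 6),  deviation x̄ - mu_0 = (4.5, 6) - (2, 3) = (2.5, 3).

Step 2 — sample covariance matrix, S[i,j] = (1/(n-1)) · Σ_k (x_{k,i} - mean_i) · (x_{k,j} - mean_j), divisor n-1 = 5:
  S[A,A] = ((2.5)·(2.5) + (-0.5)·(-0.5) + (-2.5)·(-2.5) + (-3.5)·(-3.5) + (3.5)·(3.5) + (0.5)·(0.5)) / 5 = 37.5/5 = 7.5
  S[A,B] = ((2.5)·(1) + (-0.5)·(-1) + (-2.5)·(-2) + (-3.5)·(0) + (3.5)·(0) + (0.5)·(2)) / 5 = 9/5 = 1.8
  S[B,B] = ((1)·(1) + (-1)·(-1) + (-2)·(-2) + (0)·(0) + (0)·(0) + (2)·(2)) / 5 = 10/5 = 2
  S = [[7.5, 1.8],
 [1.8, 2]].

Step 3 — invert S. det(S) = 7.5·2 - (1.8)² = 11.76.
  S^{-1} = (1/det) · [[d, -b], [-b, a]] = [[0.1701, -0.1531],
 [-0.1531, 0.6378]].

Step 4 — quadratic form (x̄ - mu_0)^T · S^{-1} · (x̄ - mu_0):
  S^{-1} · (x̄ - mu_0) = (-0.034, 1.5306),
  (x̄ - mu_0)^T · [...] = (2.5)·(-0.034) + (3)·(1.5306) = 4.5068.

Step 5 — scale by n: T² = 6 · 4.5068 = 27.0408.

T² ≈ 27.0408


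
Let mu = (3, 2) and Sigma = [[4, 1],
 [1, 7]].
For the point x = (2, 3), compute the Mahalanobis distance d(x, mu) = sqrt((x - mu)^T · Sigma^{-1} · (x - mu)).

Step 1 — centre the observation: (x - mu) = (-1, 1).

Step 2 — invert Sigma. det(Sigma) = 4·7 - (1)² = 27.
  Sigma^{-1} = (1/det) · [[d, -b], [-b, a]] = [[0.2593, -0.037],
 [-0.037, 0.1481]].

Step 3 — form the quadratic (x - mu)^T · Sigma^{-1} · (x - mu):
  Sigma^{-1} · (x - mu) = (-0.2963, 0.1852).
  (x - mu)^T · [Sigma^{-1} · (x - mu)] = (-1)·(-0.2963) + (1)·(0.1852) = 0.4815.

Step 4 — take square root: d = √(0.4815) ≈ 0.6939.

d(x, mu) = √(0.4815) ≈ 0.6939


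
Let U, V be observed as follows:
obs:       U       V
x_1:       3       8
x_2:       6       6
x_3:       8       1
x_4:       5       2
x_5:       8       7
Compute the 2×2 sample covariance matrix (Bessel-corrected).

Step 1 — column means:
  mean(U) = (3 + 6 + 8 + 5 + 8) / 5 = 30/5 = 6
  mean(V) = (8 + 6 + 1 + 2 + 7) / 5 = 24/5 = 4.8

Step 2 — sample covariance S[i,j] = (1/(n-1)) · Σ_k (x_{k,i} - mean_i) · (x_{k,j} - mean_j), with n-1 = 4.
  S[U,U] = ((-3)·(-3) + (0)·(0) + (2)·(2) + (-1)·(-1) + (2)·(2)) / 4 = 18/4 = 4.5
  S[U,V] = ((-3)·(3.2) + (0)·(1.2) + (2)·(-3.8) + (-1)·(-2.8) + (2)·(2.2)) / 4 = -10/4 = -2.5
  S[V,V] = ((3.2)·(3.2) + (1.2)·(1.2) + (-3.8)·(-3.8) + (-2.8)·(-2.8) + (2.2)·(2.2)) / 4 = 38.8/4 = 9.7

S is symmetric (S[j,i] = S[i,j]). Assembling:

S = [[4.5, -2.5],
 [-2.5, 9.7]]


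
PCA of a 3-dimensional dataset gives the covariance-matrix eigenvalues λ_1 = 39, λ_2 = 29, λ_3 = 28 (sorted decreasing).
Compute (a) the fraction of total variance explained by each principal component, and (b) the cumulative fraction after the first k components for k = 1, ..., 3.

Step 1 — total variance = trace(Sigma) = Σ λ_i = 39 + 29 + 28 = 96.

Step 2 — fraction explained by component i = λ_i / Σ λ:
  PC1: 39/96 = 0.4062
  PC2: 29/96 = 0.3021
  PC3: 28/96 = 0.2917

Step 3 — cumulative fraction after k components = (λ_1 + ... + λ_k) / Σ λ:
  k = 1: 39/96 = 0.4062
  k = 2: (39 + 29)/96 = 68/96 = 0.7083
  k = 3: (39 + 29 + 28)/96 = 96/96 = 1

Summary (fraction, with percent):

explained: PC1 0.4062 (40.62%), PC2 0.3021 (30.21%), PC3 0.2917 (29.17%);  cumulative: 0.4062, 0.7083, 1


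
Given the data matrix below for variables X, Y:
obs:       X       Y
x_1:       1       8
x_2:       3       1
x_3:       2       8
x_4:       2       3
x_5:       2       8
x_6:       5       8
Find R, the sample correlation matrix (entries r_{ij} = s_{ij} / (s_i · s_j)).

Step 1 — column means:
  mean(X) = (1 + 3 + 2 + 2 + 2 + 5) / 6 = 15/6 = 2.5
  mean(Y) = (8 + 1 + 8 + 3 + 8 + 8) / 6 = 36/6 = 6

Step 2 — sample variances and covariances s[i,j] = (1/(n-1)) · Σ_k (x_{k,i} - mean_i) · (x_{k,j} - mean_j), with n-1 = 5:
  s[X,X] = ((-1.5)·(-1.5) + (0.5)·(0.5) + (-0.5)·(-0.5) + (-0.5)·(-0.5) + (-0.5)·(-0.5) + (2.5)·(2.5)) / 5 = 9.5/5 = 1.9
  s[X,Y] = ((-1.5)·(2) + (0.5)·(-5) + (-0.5)·(2) + (-0.5)·(-3) + (-0.5)·(2) + (2.5)·(2)) / 5 = -1/5 = -0.2
  s[Y,Y] = ((2)·(2) + (-5)·(-5) + (2)·(2) + (-3)·(-3) + (2)·(2) + (2)·(2)) / 5 = 50/5 = 10
  Sample standard deviations s_i = √(s[i,i]):
  s(X) = √(1.9) = 1.3784
  s(Y) = √(10) = 3.1623

Step 3 — r_{ij} = s_{ij} / (s_i · s_j):
  r[X,X] = 1 (diagonal).
  r[X,Y] = -0.2 / (1.3784 · 3.1623) = -0.2 / 4.3589 = -0.0459
  r[Y,Y] = 1 (diagonal).

R is symmetric with unit diagonal. Assembling:

R = [[1, -0.0459],
 [-0.0459, 1]]
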